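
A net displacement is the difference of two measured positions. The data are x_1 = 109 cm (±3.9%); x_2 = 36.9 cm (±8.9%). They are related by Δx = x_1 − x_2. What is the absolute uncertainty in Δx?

Absolute uncertainties add in quadrature for a linear combination:
  (δx_1)² = 18.1;  (δx_2)² = 10.8
δΔx = √(28.9) = 5.37 cm

5.37 cm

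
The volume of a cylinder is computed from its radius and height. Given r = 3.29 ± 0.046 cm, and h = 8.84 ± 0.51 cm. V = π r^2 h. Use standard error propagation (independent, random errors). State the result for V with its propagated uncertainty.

301 ± 19.3 cm^3

Each factor contributes (exponent × relative error)² to (δV/V)²:
  (2·δr/r)² = (2×0.0140)² = 0.000782;  (1·δh/h)² = (1×0.0577)² = 0.00333
δV/V = √(0.00411) = 0.0641
V = 301 cm^3, so δV = 0.0641 × 301 = 19.3 cm^3.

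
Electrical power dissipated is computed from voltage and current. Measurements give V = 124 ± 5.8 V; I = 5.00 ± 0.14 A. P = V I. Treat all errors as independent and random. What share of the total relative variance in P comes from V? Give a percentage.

73.6%

(δP/P)² = (1·δV/V)² + (1·δI/I)²
  V term: (1×0.0468)² = 0.00219
  I term: (1×0.0280)² = 0.000784
Total = 0.00297. Share from V = 0.00219/0.00297 = 0.736.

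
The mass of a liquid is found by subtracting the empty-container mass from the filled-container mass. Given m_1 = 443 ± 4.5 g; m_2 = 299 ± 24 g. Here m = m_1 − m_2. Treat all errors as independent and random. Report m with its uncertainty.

Sums and differences: (δm)² = Σ (cᵢ δxᵢ)².
  (δm_1)² = 20.2;  (δm_2)² = 576
δm = √(596) = 24.4 g
m = 144 g.

144 ± 24.4 g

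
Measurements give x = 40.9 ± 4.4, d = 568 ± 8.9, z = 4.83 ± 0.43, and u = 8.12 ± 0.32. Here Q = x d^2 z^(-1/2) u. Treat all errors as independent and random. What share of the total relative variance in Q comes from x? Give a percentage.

(δQ/Q)² = (1·δx/x)² + (2·δd/d)² + (−½·δz/z)² + (1·δu/u)²
  x term: (1×0.108)² = 0.0116
  d term: (2×0.0157)² = 0.000982
  z term: (-0.5×0.0890)² = 0.00198
  u term: (1×0.0394)² = 0.00155
Total = 0.0161. Share from x = 0.0116/0.0161 = 0.719.

71.9%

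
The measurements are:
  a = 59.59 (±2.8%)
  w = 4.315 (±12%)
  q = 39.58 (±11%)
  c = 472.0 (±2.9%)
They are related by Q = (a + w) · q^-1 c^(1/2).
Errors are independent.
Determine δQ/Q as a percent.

Let u = a + w = 63.91. δu = √(δa² + δw²) = √(2.78 + 0.268) = 1.75, so δu/u = 0.0273.
Q is then a monomial in u, q, c:
δQ/Q = √((δu/u)² + (-1·δq/q)² + (½·δc/c)²) = √(0.000747 + 0.0121 + 0.000210) = 0.114

11.4%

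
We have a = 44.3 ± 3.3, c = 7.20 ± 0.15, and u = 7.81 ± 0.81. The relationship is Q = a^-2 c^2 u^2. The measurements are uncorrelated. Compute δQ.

Relative error in a monomial: (δQ/Q)² = Σ (nᵢ · δxᵢ/xᵢ)².
  (-2·δa/a)² = (-2×0.0745)² = 0.0222;  (2·δc/c)² = (2×0.0208)² = 0.00174;  (2·δu/u)² = (2×0.104)² = 0.0430
δQ/Q = √(0.0670) = 0.259
Q = 1.61, so δQ = 0.259 × 1.61 = 0.417.

0.417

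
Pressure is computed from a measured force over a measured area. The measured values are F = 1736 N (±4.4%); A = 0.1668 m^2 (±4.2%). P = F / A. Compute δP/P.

0.0608

Since P is a product/quotient, work with relative uncertainties:
  (1·δF/F)² = (1×0.0440)² = 0.00194;  (-1·δA/A)² = (-1×0.0420)² = 0.00176
δP/P = √(0.00370) = 0.0608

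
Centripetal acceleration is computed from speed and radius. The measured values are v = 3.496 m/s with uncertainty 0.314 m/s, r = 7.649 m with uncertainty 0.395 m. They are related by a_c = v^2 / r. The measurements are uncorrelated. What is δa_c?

Each factor contributes (exponent × relative error)² to (δa_c/a_c)²:
  (2·δv/v)² = (2×0.0898)² = 0.0323;  (-1·δr/r)² = (-1×0.0516)² = 0.00267
δa_c/a_c = √(0.0349) = 0.187
a_c = 1.598 m/s^2, so δa_c = 0.187 × 1.598 = 0.299 m/s^2.

0.299 m/s^2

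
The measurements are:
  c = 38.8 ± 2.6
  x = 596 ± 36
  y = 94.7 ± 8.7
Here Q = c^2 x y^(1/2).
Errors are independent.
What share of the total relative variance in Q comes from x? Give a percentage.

15.4%

(δQ/Q)² = (2·δc/c)² + (1·δx/x)² + (½·δy/y)²
  c term: (2×0.0670)² = 0.0180
  x term: (1×0.0604)² = 0.00365
  y term: (0.5×0.0919)² = 0.00211
Total = 0.0237. Share from x = 0.00365/0.0237 = 0.154.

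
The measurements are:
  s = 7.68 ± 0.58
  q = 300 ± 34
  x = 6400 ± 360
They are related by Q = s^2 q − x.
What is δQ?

3360

Let p = s^2·q = 17700. δp/p = √((2·δs/s)² + (1·δq/q)²) = √(0.0228 + 0.0128) = 0.189, so δp = 3340.
Q = p − x: δQ = √(δp² + δx²) = √(1.12e+07 + 1.3e+05) = 3360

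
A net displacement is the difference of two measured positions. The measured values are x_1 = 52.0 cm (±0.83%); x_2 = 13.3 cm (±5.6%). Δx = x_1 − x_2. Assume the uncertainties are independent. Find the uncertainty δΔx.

0.861 cm

Δx is a linear combination, so absolute uncertainties add in quadrature:
  (δx_1)² = 0.186;  (δx_2)² = 0.555
δΔx = √(0.741) = 0.861 cm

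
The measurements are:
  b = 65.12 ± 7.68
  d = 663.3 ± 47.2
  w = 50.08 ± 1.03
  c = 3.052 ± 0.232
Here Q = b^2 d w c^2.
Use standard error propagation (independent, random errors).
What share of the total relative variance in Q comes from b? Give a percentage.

(δQ/Q)² = (2·δb/b)² + (1·δd/d)² + (1·δw/w)² + (2·δc/c)²
  b term: (2×0.118)² = 0.0556
  d term: (1×0.0712)² = 0.00506
  w term: (1×0.0206)² = 0.000423
  c term: (2×0.0760)² = 0.0231
Total = 0.0842. Share from b = 0.0556/0.0842 = 0.660.

66.0%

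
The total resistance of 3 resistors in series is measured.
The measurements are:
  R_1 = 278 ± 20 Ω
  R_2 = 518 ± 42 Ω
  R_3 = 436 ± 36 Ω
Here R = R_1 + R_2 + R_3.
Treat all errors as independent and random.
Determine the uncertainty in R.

58.8 Ω

Sums and differences: (δR)² = Σ (cᵢ δxᵢ)².
  (δR_1)² = 400;  (δR_2)² = 1760;  (δR_3)² = 1300
δR = √(3460) = 58.8 Ω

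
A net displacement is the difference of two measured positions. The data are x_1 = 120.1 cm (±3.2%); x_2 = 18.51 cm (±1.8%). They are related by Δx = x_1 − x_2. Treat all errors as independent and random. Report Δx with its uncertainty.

101.6 ± 3.86 cm

For a sum/difference, combine absolute errors in quadrature:
  (δx_1)² = 14.8;  (δx_2)² = 0.111
δΔx = √(14.9) = 3.86 cm
Δx = 101.6 cm.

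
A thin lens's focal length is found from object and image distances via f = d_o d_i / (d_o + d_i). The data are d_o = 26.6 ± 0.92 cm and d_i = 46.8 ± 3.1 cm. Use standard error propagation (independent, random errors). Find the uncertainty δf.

0.553 cm

∂f/∂d_o = (d_i/(d_o+d_i))² = 0.407;  ∂f/∂d_i = (d_o/(d_o+d_i))² = 0.131
δf = √((∂f/∂d_o · δd_o)² + (∂f/∂d_i · δd_i)²) = √(0.140 + 0.166) = 0.553 cm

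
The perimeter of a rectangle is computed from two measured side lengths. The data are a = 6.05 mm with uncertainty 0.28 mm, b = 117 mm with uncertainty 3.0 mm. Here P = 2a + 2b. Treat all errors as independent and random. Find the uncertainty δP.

6.03 mm

Each term contributes (cᵢ δxᵢ)² to (δP)²:
  (2·δa)² = 0.314;  (2·δb)² = 36.0
δP = √(36.3) = 6.03 mm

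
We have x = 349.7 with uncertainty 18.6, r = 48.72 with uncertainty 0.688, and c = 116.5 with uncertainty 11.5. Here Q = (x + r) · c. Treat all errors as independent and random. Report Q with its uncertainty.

46420 ± 5070

Let u = x + r = 398.4. δu = √(δx² + δr²) = √(346 + 0.473) = 18.6, so δu/u = 0.0467.
Q is then a monomial in u, c:
δQ/Q = √((δu/u)² + (1·δc/c)²) = √(0.00218 + 0.00974) = 0.109
Q = 46420, so δQ = 0.109 × 46420 = 5070.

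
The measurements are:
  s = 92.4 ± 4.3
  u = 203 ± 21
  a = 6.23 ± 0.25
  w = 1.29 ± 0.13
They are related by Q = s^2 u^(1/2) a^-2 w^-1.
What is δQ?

406

Products/powers → add relative errors in quadrature, weighted by exponent:
  (2·δs/s)² = (2×0.0465)² = 0.00866;  (½·δu/u)² = (0.5×0.103)² = 0.00268;  (-2·δa/a)² = (-2×0.0401)² = 0.00644;  (-1·δw/w)² = (-1×0.101)² = 0.0102
δQ/Q = √(0.0279) = 0.167
Q = 2430, so δQ = 0.167 × 2430 = 406.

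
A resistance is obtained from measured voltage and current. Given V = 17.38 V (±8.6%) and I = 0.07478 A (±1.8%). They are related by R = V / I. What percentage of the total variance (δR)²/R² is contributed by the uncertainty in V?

95.8%

(δR/R)² = (1·δV/V)² + (-1·δI/I)²
  V term: (1×0.0860)² = 0.00740
  I term: (-1×0.0180)² = 0.000324
Total = 0.00772. Share from V = 0.00740/0.00772 = 0.958.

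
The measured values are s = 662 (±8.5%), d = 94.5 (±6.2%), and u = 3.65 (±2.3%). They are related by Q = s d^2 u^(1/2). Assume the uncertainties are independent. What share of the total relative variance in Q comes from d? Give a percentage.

67.6%

(δQ/Q)² = (1·δs/s)² + (2·δd/d)² + (½·δu/u)²
  s term: (1×0.0850)² = 0.00723
  d term: (2×0.0620)² = 0.0154
  u term: (0.5×0.0230)² = 0.000132
Total = 0.0227. Share from d = 0.0154/0.0227 = 0.676.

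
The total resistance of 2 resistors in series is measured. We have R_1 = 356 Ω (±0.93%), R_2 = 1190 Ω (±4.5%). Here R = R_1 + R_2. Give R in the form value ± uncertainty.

Each term contributes (cᵢ δxᵢ)² to (δR)²:
  (δR_1)² = 11.0;  (δR_2)² = 2870
δR = √(2880) = 53.7 Ω
R = 1550 Ω.

1550 ± 53.7 Ω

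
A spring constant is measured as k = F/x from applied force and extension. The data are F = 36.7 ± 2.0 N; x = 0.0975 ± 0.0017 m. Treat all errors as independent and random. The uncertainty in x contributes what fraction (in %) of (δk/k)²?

9.29%

(δk/k)² = (1·δF/F)² + (-1·δx/x)²
  F term: (1×0.0545)² = 0.00297
  x term: (-1×0.0174)² = 0.000304
Total = 0.00327. Share from x = 0.000304/0.00327 = 0.0929.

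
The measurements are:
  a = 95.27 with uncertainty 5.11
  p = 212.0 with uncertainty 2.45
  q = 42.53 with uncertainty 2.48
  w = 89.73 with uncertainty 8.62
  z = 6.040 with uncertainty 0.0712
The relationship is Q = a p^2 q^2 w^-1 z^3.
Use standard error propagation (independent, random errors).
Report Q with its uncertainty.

(1.902 ± 0.315) × 10^10

Products/powers → add relative errors in quadrature, weighted by exponent:
  (1·δa/a)² = (1×0.0536)² = 0.00288;  (2·δp/p)² = (2×0.0116)² = 0.000534;  (2·δq/q)² = (2×0.0583)² = 0.0136;  (-1·δw/w)² = (-1×0.0961)² = 0.00923;  (3·δz/z)² = (3×0.0118)² = 0.00125
δQ/Q = √(0.0275) = 0.166
Q = 1.902e+10, so δQ = 0.166 × 1.902e+10 = 3.15e+09.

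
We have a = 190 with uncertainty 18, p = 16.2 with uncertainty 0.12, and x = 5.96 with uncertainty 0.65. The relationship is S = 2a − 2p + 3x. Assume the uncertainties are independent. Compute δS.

Sums and differences: (δS)² = Σ (cᵢ δxᵢ)².
  (2·δa)² = 1300;  (2·δp)² = 0.0576;  (3·δx)² = 3.80
δS = √(1300) = 36.1

36.1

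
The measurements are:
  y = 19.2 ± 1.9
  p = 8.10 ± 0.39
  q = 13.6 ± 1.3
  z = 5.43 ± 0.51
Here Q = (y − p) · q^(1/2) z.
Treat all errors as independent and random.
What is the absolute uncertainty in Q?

Let u = y − p = 11.1. δu = √(δy² + δp²) = √(3.61 + 0.152) = 1.94, so δu/u = 0.175.
Q is then a monomial in u, q, z:
δQ/Q = √((δu/u)² + (½·δq/q)² + (1·δz/z)²) = √(0.0305 + 0.00228 + 0.00882) = 0.204
Q = 222, so δQ = 0.204 × 222 = 45.4.

45.4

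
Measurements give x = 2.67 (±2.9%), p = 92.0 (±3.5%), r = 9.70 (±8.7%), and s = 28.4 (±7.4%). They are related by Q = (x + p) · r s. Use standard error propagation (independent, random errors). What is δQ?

Let u = x + p = 94.7. δu = √(δx² + δp²) = √(0.00600 + 10.4) = 3.22, so δu/u = 0.0340.
Q is then a monomial in u, r, s:
δQ/Q = √((δu/u)² + (1·δr/r)² + (1·δs/s)²) = √(0.00116 + 0.00757 + 0.00548) = 0.119
Q = 26100, so δQ = 0.119 × 26100 = 3110.

3110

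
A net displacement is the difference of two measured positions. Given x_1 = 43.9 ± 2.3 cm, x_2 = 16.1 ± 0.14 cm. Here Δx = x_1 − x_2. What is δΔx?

2.30 cm

For a sum/difference, combine absolute errors in quadrature:
  (δx_1)² = 5.29;  (δx_2)² = 0.0196
δΔx = √(5.31) = 2.30 cm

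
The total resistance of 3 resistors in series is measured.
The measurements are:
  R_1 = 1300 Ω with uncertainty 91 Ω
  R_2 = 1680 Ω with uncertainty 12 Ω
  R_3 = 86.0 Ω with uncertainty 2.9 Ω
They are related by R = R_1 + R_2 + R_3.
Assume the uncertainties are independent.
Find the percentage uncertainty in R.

For a sum/difference, combine absolute errors in quadrature:
  (δR_1)² = 8280;  (δR_2)² = 144;  (δR_3)² = 8.41
δR = √(8430) = 91.8 Ω
R = 3070 Ω, so δR/R = 91.8/3070 = 0.0300.

3.00%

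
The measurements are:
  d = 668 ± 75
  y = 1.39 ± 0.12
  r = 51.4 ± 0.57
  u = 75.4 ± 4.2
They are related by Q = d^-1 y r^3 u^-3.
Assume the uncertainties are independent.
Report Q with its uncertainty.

Q is a product of powers, so relative uncertainties combine in quadrature:
  (-1·δd/d)² = (-1×0.112)² = 0.0126;  (1·δy/y)² = (1×0.0863)² = 0.00745;  (3·δr/r)² = (3×0.0111)² = 0.00111;  (-3·δu/u)² = (-3×0.0557)² = 0.0279
δQ/Q = √(0.0491) = 0.222
Q = 0.000659, so δQ = 0.222 × 0.000659 = 0.000146.

0.000659 ± 0.000146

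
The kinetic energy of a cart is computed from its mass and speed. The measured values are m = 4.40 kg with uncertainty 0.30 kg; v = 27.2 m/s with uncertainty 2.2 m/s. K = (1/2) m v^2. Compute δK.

286 J

K is a product of powers, so relative uncertainties combine in quadrature:
  (1·δm/m)² = (1×0.0682)² = 0.00465;  (2·δv/v)² = (2×0.0809)² = 0.0262
δK/K = √(0.0308) = 0.176
K = 1630 J, so δK = 0.176 × 1630 = 286 J.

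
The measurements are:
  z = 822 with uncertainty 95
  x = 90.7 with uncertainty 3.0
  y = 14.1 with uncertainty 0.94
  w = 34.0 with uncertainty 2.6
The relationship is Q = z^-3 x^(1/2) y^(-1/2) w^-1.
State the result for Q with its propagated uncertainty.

(1.34 ± 0.479) × 10^-10

Q is a product of powers, so relative uncertainties combine in quadrature:
  (-3·δz/z)² = (-3×0.116)² = 0.120;  (½·δx/x)² = (0.5×0.0331)² = 0.000274;  (−½·δy/y)² = (-0.5×0.0667)² = 0.00111;  (-1·δw/w)² = (-1×0.0765)² = 0.00585
δQ/Q = √(0.127) = 0.357
Q = 1.34e-10, so δQ = 0.357 × 1.34e-10 = 4.79e-11.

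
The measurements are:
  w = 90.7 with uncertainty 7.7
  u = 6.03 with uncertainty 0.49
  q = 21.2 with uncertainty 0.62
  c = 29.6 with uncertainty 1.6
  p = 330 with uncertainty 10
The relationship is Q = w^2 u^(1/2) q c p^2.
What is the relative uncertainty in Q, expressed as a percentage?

Q is a product of powers, so relative uncertainties combine in quadrature:
  (2·δw/w)² = (2×0.0849)² = 0.0288;  (½·δu/u)² = (0.5×0.0813)² = 0.00165;  (1·δq/q)² = (1×0.0292)² = 0.000855;  (1·δc/c)² = (1×0.0541)² = 0.00292;  (2·δp/p)² = (2×0.0303)² = 0.00367
δQ/Q = √(0.0379) = 0.195

19.5%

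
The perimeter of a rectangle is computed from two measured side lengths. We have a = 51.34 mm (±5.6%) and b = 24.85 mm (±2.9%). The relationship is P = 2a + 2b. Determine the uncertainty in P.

Sums and differences: (δP)² = Σ (cᵢ δxᵢ)².
  (2·δa)² = 33.1;  (2·δb)² = 2.08
δP = √(35.1) = 5.93 mm

5.93 mm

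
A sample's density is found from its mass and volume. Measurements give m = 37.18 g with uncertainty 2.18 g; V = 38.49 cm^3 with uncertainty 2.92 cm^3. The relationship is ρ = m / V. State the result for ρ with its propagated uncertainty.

ρ is a product of powers, so relative uncertainties combine in quadrature:
  (1·δm/m)² = (1×0.0586)² = 0.00344;  (-1·δV/V)² = (-1×0.0759)² = 0.00576
δρ/ρ = √(0.00919) = 0.0959
ρ = 0.9660 g/cm^3, so δρ = 0.0959 × 0.9660 = 0.0926 g/cm^3.

0.9660 ± 0.0926 g/cm^3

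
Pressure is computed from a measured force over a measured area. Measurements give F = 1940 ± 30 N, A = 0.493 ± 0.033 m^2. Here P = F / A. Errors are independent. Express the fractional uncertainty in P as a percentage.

6.87%

P is a product of powers, so relative uncertainties combine in quadrature:
  (1·δF/F)² = (1×0.0155)² = 0.000239;  (-1·δA/A)² = (-1×0.0669)² = 0.00448
δP/P = √(0.00472) = 0.0687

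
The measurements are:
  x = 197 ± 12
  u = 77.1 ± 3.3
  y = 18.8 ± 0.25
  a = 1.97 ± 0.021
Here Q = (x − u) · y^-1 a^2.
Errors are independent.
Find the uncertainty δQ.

2.64

Let w = x − u = 120. δw = √(δx² + δu²) = √(144 + 10.9) = 12.4, so δw/w = 0.104.
Q is then a monomial in w, y, a:
δQ/Q = √((δw/w)² + (-1·δy/y)² + (2·δa/a)²) = √(0.0108 + 0.000177 + 0.000455) = 0.107
Q = 24.8, so δQ = 0.107 × 24.8 = 2.64.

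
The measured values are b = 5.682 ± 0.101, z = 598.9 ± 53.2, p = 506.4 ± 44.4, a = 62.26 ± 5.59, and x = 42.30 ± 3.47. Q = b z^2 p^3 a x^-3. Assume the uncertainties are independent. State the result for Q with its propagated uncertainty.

(2.177 ± 0.897) × 10^11

Since Q is a product/quotient, work with relative uncertainties:
  (1·δb/b)² = (1×0.0178)² = 0.000316;  (2·δz/z)² = (2×0.0888)² = 0.0316;  (3·δp/p)² = (3×0.0877)² = 0.0692;  (1·δa/a)² = (1×0.0898)² = 0.00806;  (-3·δx/x)² = (-3×0.0820)² = 0.0606
δQ/Q = √(0.170) = 0.412
Q = 2.177e+11, so δQ = 0.412 × 2.177e+11 = 8.97e+10.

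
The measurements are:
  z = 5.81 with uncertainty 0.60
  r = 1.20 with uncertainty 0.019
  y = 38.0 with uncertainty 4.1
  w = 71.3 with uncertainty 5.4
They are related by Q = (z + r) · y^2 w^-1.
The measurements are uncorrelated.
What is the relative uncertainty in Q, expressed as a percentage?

Let u = z + r = 7.01. δu = √(δz² + δr²) = √(0.360 + 0.000361) = 0.600, so δu/u = 0.0856.
Q is then a monomial in u, y, w:
δQ/Q = √((δu/u)² + (2·δy/y)² + (-1·δw/w)²) = √(0.00733 + 0.0466 + 0.00574) = 0.244

24.4%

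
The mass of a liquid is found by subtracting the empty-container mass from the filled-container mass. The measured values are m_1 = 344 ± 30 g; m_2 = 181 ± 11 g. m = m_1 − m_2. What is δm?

32.0 g

m is a linear combination, so absolute uncertainties add in quadrature:
  (δm_1)² = 900;  (δm_2)² = 121
δm = √(1020) = 32.0 g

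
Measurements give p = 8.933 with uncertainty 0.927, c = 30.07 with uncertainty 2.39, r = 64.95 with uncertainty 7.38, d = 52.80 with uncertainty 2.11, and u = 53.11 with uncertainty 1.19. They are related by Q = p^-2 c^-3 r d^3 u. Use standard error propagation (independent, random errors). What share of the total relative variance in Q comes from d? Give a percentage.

(δQ/Q)² = (-2·δp/p)² + (-3·δc/c)² + (1·δr/r)² + (3·δd/d)² + (1·δu/u)²
  p term: (-2×0.104)² = 0.0431
  c term: (-3×0.0795)² = 0.0569
  r term: (1×0.114)² = 0.0129
  d term: (3×0.0400)² = 0.0144
  u term: (1×0.0224)² = 0.000502
Total = 0.128. Share from d = 0.0144/0.128 = 0.113.

11.3%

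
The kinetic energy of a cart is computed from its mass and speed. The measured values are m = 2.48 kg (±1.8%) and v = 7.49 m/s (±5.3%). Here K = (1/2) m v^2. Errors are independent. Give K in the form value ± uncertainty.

For a monomial K ∝ m, v^2, fractional errors add in quadrature:
  (1·δm/m)² = (1×0.0180)² = 0.000324;  (2·δv/v)² = (2×0.0530)² = 0.0112
δK/K = √(0.0116) = 0.108
K = 69.6 J, so δK = 0.108 × 69.6 = 7.48 J.

69.6 ± 7.48 J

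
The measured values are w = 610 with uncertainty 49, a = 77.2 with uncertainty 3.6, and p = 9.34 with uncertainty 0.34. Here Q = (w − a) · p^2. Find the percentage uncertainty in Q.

Let u = w − a = 533. δu = √(δw² + δa²) = √(2400 + 13.0) = 49.1, so δu/u = 0.0922.
Q is then a monomial in u, p:
δQ/Q = √((δu/u)² + (2·δp/p)²) = √(0.00850 + 0.00530) = 0.117

11.7%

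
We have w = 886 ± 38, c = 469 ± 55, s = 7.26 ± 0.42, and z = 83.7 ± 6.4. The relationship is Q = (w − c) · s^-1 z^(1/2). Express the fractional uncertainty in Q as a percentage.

17.5%

Let u = w − c = 417. δu = √(δw² + δc²) = √(1440 + 3020) = 66.9, so δu/u = 0.160.
Q is then a monomial in u, s, z:
δQ/Q = √((δu/u)² + (-1·δs/s)² + (½·δz/z)²) = √(0.0257 + 0.00335 + 0.00146) = 0.175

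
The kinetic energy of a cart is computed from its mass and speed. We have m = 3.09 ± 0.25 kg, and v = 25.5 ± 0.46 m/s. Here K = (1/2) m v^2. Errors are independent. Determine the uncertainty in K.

Each factor contributes (exponent × relative error)² to (δK/K)²:
  (1·δm/m)² = (1×0.0809)² = 0.00655;  (2·δv/v)² = (2×0.0180)² = 0.00130
δK/K = √(0.00785) = 0.0886
K = 1000 J, so δK = 0.0886 × 1000 = 89.0 J.

89.0 J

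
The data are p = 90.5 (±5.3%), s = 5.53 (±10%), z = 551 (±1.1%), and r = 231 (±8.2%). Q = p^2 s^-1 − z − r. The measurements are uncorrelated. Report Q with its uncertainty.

Let w = p^2·s^-1 = 1480. δw/w = √((2·δp/p)² + (-1·δs/s)²) = √(0.0112 + 0.0100) = 0.146, so δw = 216.
Q = w − z − r: δQ = √(δw² + δz² + δr²) = √(46600 + 36.7 + 359) = 217
Q = 699.

699 ± 217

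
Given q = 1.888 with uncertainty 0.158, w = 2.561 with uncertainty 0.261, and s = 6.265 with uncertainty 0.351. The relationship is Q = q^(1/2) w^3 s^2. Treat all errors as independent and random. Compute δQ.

297

Q is a product of powers, so relative uncertainties combine in quadrature:
  (½·δq/q)² = (0.5×0.0837)² = 0.00175;  (3·δw/w)² = (3×0.102)² = 0.0935;  (2·δs/s)² = (2×0.0560)² = 0.0126
δQ/Q = √(0.108) = 0.328
Q = 905.9, so δQ = 0.328 × 905.9 = 297.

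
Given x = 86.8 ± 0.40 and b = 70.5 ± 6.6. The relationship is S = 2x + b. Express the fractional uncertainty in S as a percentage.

2.72%

Absolute uncertainties add in quadrature for a linear combination:
  (2·δx)² = 0.640;  (δb)² = 43.6
δS = √(44.2) = 6.65
S = 244, so δS/S = 6.65/244 = 0.0272.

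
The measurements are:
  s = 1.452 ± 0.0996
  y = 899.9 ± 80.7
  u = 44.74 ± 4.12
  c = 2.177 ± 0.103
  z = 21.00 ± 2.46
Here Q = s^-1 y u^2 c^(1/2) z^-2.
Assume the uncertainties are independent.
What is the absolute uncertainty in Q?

Q is a product of powers, so relative uncertainties combine in quadrature:
  (-1·δs/s)² = (-1×0.0686)² = 0.00471;  (1·δy/y)² = (1×0.0897)² = 0.00804;  (2·δu/u)² = (2×0.0921)² = 0.0339;  (½·δc/c)² = (0.5×0.0473)² = 0.000560;  (-2·δz/z)² = (-2×0.117)² = 0.0549
δQ/Q = √(0.102) = 0.320
Q = 4151, so δQ = 0.320 × 4151 = 1330.

1330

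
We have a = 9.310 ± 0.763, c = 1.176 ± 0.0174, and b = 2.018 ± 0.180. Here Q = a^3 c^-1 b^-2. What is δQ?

Products/powers → add relative errors in quadrature, weighted by exponent:
  (3·δa/a)² = (3×0.0820)² = 0.0604;  (-1·δc/c)² = (-1×0.0148)² = 0.000219;  (-2·δb/b)² = (-2×0.0892)² = 0.0318
δQ/Q = √(0.0925) = 0.304
Q = 168.5, so δQ = 0.304 × 168.5 = 51.2.

51.2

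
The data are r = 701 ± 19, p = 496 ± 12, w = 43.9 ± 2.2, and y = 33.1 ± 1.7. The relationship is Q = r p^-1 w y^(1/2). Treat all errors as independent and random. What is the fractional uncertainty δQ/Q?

Q is a product of powers, so relative uncertainties combine in quadrature:
  (1·δr/r)² = (1×0.0271)² = 0.000735;  (-1·δp/p)² = (-1×0.0242)² = 0.000585;  (1·δw/w)² = (1×0.0501)² = 0.00251;  (½·δy/y)² = (0.5×0.0514)² = 0.000659
δQ/Q = √(0.00449) = 0.0670

0.0670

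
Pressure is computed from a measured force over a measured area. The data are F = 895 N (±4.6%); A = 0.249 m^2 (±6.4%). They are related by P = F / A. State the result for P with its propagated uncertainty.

3590 ± 283 Pa

For a monomial P ∝ F, A^-1, fractional errors add in quadrature:
  (1·δF/F)² = (1×0.0460)² = 0.00212;  (-1·δA/A)² = (-1×0.0640)² = 0.00410
δP/P = √(0.00621) = 0.0788
P = 3590 Pa, so δP = 0.0788 × 3590 = 283 Pa.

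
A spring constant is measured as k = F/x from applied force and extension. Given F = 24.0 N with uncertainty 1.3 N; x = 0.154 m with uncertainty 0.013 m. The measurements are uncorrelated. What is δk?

Each factor contributes (exponent × relative error)² to (δk/k)²:
  (1·δF/F)² = (1×0.0542)² = 0.00293;  (-1·δx/x)² = (-1×0.0844)² = 0.00713
δk/k = √(0.0101) = 0.100
k = 156 N/m, so δk = 0.100 × 156 = 15.6 N/m.

15.6 N/m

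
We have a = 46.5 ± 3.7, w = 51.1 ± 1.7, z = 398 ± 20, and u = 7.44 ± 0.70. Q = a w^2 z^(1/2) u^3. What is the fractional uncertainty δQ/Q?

Products/powers → add relative errors in quadrature, weighted by exponent:
  (1·δa/a)² = (1×0.0796)² = 0.00633;  (2·δw/w)² = (2×0.0333)² = 0.00443;  (½·δz/z)² = (0.5×0.0503)² = 0.000631;  (3·δu/u)² = (3×0.0941)² = 0.0797
δQ/Q = √(0.0911) = 0.302

0.302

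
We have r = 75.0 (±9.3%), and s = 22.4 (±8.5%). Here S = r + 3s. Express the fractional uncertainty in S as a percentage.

Each term contributes (cᵢ δxᵢ)² to (δS)²:
  (δr)² = 48.7;  (3·δs)² = 32.6
δS = √(81.3) = 9.02
S = 142, so δS/S = 9.02/142 = 0.0634.

6.34%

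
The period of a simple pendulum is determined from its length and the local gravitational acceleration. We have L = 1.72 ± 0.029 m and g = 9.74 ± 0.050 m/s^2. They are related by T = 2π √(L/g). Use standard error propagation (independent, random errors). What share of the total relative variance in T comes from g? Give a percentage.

8.48%

(δT/T)² = (½·δL/L)² + (−½·δg/g)²
  L term: (0.5×0.0169)² = 7.11e-05
  g term: (-0.5×0.00513)² = 6.59e-06
Total = 7.77e-05. Share from g = 6.59e-06/7.77e-05 = 0.0848.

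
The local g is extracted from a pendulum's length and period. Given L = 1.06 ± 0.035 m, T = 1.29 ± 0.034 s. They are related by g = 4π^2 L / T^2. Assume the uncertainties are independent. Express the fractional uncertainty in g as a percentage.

Since g is a product/quotient, work with relative uncertainties:
  (1·δL/L)² = (1×0.0330)² = 0.00109;  (-2·δT/T)² = (-2×0.0264)² = 0.00278
δg/g = √(0.00387) = 0.0622

6.22%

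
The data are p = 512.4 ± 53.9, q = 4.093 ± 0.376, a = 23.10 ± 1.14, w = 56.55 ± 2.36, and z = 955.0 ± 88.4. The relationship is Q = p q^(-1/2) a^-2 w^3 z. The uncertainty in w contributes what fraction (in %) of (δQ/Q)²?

33.2%

(δQ/Q)² = (1·δp/p)² + (−½·δq/q)² + (-2·δa/a)² + (3·δw/w)² + (1·δz/z)²
  p term: (1×0.105)² = 0.0111
  q term: (-0.5×0.0919)² = 0.00211
  a term: (-2×0.0494)² = 0.00974
  w term: (3×0.0417)² = 0.0157
  z term: (1×0.0926)² = 0.00857
Total = 0.0472. Share from w = 0.0157/0.0472 = 0.332.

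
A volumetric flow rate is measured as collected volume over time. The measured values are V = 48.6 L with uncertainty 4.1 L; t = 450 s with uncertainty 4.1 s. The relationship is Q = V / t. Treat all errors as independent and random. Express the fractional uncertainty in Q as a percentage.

Q is a product of powers, so relative uncertainties combine in quadrature:
  (1·δV/V)² = (1×0.0844)² = 0.00712;  (-1·δt/t)² = (-1×0.00911)² = 8.3e-05
δQ/Q = √(0.00720) = 0.0849

8.49%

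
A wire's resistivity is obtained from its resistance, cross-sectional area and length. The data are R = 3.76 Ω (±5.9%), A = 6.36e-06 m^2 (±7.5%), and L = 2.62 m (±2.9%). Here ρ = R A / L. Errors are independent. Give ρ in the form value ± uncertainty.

(9.13 ± 0.910) × 10^-6 Ω·m

Each factor contributes (exponent × relative error)² to (δρ/ρ)²:
  (1·δR/R)² = (1×0.0590)² = 0.00348;  (1·δA/A)² = (1×0.0750)² = 0.00562;  (-1·δL/L)² = (-1×0.0290)² = 0.000841
δρ/ρ = √(0.00995) = 0.0997
ρ = 9.13e-06 Ω·m, so δρ = 0.0997 × 9.13e-06 = 9.1e-07 Ω·m.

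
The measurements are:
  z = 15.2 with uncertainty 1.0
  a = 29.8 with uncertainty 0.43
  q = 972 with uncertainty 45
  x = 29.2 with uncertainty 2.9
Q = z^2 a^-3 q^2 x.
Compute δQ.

Products/powers → add relative errors in quadrature, weighted by exponent:
  (2·δz/z)² = (2×0.0658)² = 0.0173;  (-3·δa/a)² = (-3×0.0144)² = 0.00187;  (2·δq/q)² = (2×0.0463)² = 0.00857;  (1·δx/x)² = (1×0.0993)² = 0.00986
δQ/Q = √(0.0376) = 0.194
Q = 2.41e+05, so δQ = 0.194 × 2.41e+05 = 46700.

46700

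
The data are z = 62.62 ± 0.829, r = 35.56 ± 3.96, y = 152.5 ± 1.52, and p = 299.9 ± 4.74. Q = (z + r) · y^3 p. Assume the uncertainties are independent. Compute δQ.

5.57e+09

Let u = z + r = 98.18. δu = √(δz² + δr²) = √(0.687 + 15.7) = 4.05, so δu/u = 0.0412.
Q is then a monomial in u, y, p:
δQ/Q = √((δu/u)² + (3·δy/y)² + (1·δp/p)²) = √(0.00170 + 0.000894 + 0.000250) = 0.0533
Q = 1.044e+11, so δQ = 0.0533 × 1.044e+11 = 5.57e+09.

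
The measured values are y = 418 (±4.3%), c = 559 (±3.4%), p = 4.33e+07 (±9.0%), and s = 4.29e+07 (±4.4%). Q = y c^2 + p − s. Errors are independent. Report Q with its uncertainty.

Let w = y·c^2 = 1.31e+08. δw/w = √((1·δy/y)² + (2·δc/c)²) = √(0.00185 + 0.00462) = 0.0805, so δw = 1.05e+07.
Q = w + p − s: δQ = √(δw² + δp² + δs²) = √(1.1e+14 + 1.52e+13 + 3.56e+12) = 1.14e+07
Q = 1.31e+08.

(1.31 ± 0.114) × 10^8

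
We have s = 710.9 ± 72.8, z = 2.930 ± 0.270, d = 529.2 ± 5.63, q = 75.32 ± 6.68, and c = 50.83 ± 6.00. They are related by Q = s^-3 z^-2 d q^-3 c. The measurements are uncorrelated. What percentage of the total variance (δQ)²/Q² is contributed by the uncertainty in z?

(δQ/Q)² = (-3·δs/s)² + (-2·δz/z)² + (1·δd/d)² + (-3·δq/q)² + (1·δc/c)²
  s term: (-3×0.102)² = 0.0944
  z term: (-2×0.0922)² = 0.0340
  d term: (1×0.0106)² = 0.000113
  q term: (-3×0.0887)² = 0.0708
  c term: (1×0.118)² = 0.0139
Total = 0.213. Share from z = 0.0340/0.213 = 0.159.

15.9%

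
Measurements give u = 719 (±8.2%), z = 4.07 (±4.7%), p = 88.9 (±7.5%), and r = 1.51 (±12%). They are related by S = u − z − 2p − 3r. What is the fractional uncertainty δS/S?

0.113

Sums and differences: (δS)² = Σ (cᵢ δxᵢ)².
  (δu)² = 3480;  (δz)² = 0.0366;  (2·δp)² = 178;  (3·δr)² = 0.296
δS = √(3650) = 60.4
S = 533, so δS/S = 60.4/533 = 0.113.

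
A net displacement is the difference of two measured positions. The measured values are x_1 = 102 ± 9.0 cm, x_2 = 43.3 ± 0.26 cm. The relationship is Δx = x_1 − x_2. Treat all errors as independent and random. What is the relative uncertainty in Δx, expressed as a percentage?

15.3%

For a sum/difference, combine absolute errors in quadrature:
  (δx_1)² = 81.0;  (δx_2)² = 0.0676
δΔx = √(81.1) = 9.00 cm
Δx = 58.7 cm, so δΔx/Δx = 9.00/58.7 = 0.153.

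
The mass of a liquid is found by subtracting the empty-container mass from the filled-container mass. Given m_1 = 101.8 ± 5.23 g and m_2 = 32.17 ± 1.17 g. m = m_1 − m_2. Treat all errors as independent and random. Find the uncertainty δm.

Absolute uncertainties add in quadrature for a linear combination:
  (δm_1)² = 27.4;  (δm_2)² = 1.37
δm = √(28.7) = 5.36 g

5.36 g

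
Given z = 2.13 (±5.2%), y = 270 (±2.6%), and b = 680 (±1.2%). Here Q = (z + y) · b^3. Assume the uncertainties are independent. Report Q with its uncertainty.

(8.56 ± 0.379) × 10^10

Let u = z + y = 272. δu = √(δz² + δy²) = √(0.0123 + 49.3) = 7.02, so δu/u = 0.0258.
Q is then a monomial in u, b:
δQ/Q = √((δu/u)² + (3·δb/b)²) = √(0.000666 + 0.00130) = 0.0443
Q = 8.56e+10, so δQ = 0.0443 × 8.56e+10 = 3.79e+09.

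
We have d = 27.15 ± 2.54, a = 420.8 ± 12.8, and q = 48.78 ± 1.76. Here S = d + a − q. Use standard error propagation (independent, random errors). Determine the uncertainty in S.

13.2

For a sum/difference, combine absolute errors in quadrature:
  (δd)² = 6.45;  (δa)² = 164;  (δq)² = 3.10
δS = √(173) = 13.2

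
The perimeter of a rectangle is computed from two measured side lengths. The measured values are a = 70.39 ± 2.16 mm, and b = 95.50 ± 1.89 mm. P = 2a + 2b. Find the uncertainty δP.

Absolute uncertainties add in quadrature for a linear combination:
  (2·δa)² = 18.7;  (2·δb)² = 14.3
δP = √(33.0) = 5.74 mm

5.74 mm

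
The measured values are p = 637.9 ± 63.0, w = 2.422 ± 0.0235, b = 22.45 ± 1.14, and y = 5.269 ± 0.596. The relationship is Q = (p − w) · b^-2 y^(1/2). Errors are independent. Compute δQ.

Let u = p − w = 635.5. δu = √(δp² + δw²) = √(3970 + 0.000552) = 63.0, so δu/u = 0.0991.
Q is then a monomial in u, b, y:
δQ/Q = √((δu/u)² + (-2·δb/b)² + (½·δy/y)²) = √(0.00983 + 0.0103 + 0.00320) = 0.153
Q = 2.894, so δQ = 0.153 × 2.894 = 0.442.

0.442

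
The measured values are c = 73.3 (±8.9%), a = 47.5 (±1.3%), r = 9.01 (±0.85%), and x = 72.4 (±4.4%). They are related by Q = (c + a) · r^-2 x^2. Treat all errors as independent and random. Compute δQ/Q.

0.105

Let u = c + a = 121. δu = √(δc² + δa²) = √(42.6 + 0.381) = 6.55, so δu/u = 0.0542.
Q is then a monomial in u, r, x:
δQ/Q = √((δu/u)² + (-2·δr/r)² + (2·δx/x)²) = √(0.00294 + 0.000289 + 0.00774) = 0.105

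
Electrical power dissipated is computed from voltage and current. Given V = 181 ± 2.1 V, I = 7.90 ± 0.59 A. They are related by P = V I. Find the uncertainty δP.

108 W

Each factor contributes (exponent × relative error)² to (δP/P)²:
  (1·δV/V)² = (1×0.0116)² = 0.000135;  (1·δI/I)² = (1×0.0747)² = 0.00558
δP/P = √(0.00571) = 0.0756
P = 1430 W, so δP = 0.0756 × 1430 = 108 W.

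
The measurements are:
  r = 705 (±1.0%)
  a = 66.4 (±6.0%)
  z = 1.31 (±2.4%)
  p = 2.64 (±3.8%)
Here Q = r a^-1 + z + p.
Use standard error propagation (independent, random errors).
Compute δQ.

Let w = r·a^-1 = 10.6. δw/w = √((1·δr/r)² + (-1·δa/a)²) = √(0.000100 + 0.00360) = 0.0608, so δw = 0.646.
Q = w + z + p: δQ = √(δw² + δz² + δp²) = √(0.417 + 0.000988 + 0.0101) = 0.654

0.654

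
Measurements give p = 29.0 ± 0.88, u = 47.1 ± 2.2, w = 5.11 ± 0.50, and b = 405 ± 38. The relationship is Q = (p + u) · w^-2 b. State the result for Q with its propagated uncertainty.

1180 ± 259

Let h = p + u = 76.1. δh = √(δp² + δu²) = √(0.774 + 4.84) = 2.37, so δh/h = 0.0311.
Q is then a monomial in h, w, b:
δQ/Q = √((δh/h)² + (-2·δw/w)² + (1·δb/b)²) = √(0.000969 + 0.0383 + 0.00880) = 0.219
Q = 1180, so δQ = 0.219 × 1180 = 259.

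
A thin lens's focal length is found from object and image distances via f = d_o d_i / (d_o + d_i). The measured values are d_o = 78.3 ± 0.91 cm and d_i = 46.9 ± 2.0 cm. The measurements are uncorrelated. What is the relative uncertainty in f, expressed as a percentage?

2.70%

∂f/∂d_o = (d_i/(d_o+d_i))² = 0.140;  ∂f/∂d_i = (d_o/(d_o+d_i))² = 0.391
δf = √((∂f/∂d_o · δd_o)² + (∂f/∂d_i · δd_i)²) = √(0.0163 + 0.612) = 0.793 cm
f = 29.3 cm, so δf/f = 0.793/29.3 = 0.0270.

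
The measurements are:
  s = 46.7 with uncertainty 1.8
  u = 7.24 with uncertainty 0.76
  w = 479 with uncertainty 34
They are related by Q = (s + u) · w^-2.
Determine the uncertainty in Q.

3.44e-05

Let h = s + u = 53.9. δh = √(δs² + δu²) = √(3.24 + 0.578) = 1.95, so δh/h = 0.0362.
Q is then a monomial in h, w:
δQ/Q = √((δh/h)² + (-2·δw/w)²) = √(0.00131 + 0.0202) = 0.147
Q = 0.000235, so δQ = 0.147 × 0.000235 = 3.44e-05.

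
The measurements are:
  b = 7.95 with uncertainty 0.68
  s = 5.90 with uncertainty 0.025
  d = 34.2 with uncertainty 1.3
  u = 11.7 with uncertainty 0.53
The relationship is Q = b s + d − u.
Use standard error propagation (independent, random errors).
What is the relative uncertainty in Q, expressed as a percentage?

6.13%

Let p = b·s = 46.9. δp/p = √((1·δb/b)² + (1·δs/s)²) = √(0.00732 + 1.8e-05) = 0.0856, so δp = 4.02.
Q = p + d − u: δQ = √(δp² + δd² + δu²) = √(16.1 + 1.69 + 0.281) = 4.26
Q = 69.4, so δQ/Q = 4.26/69.4 = 0.0613.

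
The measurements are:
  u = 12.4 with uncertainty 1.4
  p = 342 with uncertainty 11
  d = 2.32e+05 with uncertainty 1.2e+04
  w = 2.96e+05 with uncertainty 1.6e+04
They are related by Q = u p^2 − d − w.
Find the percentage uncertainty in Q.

Let h = u·p^2 = 1.45e+06. δh/h = √((1·δu/u)² + (2·δp/p)²) = √(0.0127 + 0.00414) = 0.130, so δh = 1.88e+05.
Q = h − d − w: δQ = √(δh² + δd² + δw²) = √(3.55e+10 + 1.44e+08 + 2.56e+08) = 1.9e+05
Q = 9.22e+05, so δQ/Q = 1.9e+05/9.22e+05 = 0.205.

20.5%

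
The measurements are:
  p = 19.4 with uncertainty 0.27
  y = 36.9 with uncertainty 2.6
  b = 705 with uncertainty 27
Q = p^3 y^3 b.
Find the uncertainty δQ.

For a monomial Q ∝ p^3, y^3, b, fractional errors add in quadrature:
  (3·δp/p)² = (3×0.0139)² = 0.00174;  (3·δy/y)² = (3×0.0705)² = 0.0447;  (1·δb/b)² = (1×0.0383)² = 0.00147
δQ/Q = √(0.0479) = 0.219
Q = 2.59e+11, so δQ = 0.219 × 2.59e+11 = 5.66e+10.

5.66e+10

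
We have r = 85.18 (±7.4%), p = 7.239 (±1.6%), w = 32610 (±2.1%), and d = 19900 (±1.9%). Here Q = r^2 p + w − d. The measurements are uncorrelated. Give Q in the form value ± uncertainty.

Let h = r^2·p = 52520. δh/h = √((2·δr/r)² + (1·δp/p)²) = √(0.0219 + 0.000256) = 0.149, so δh = 7820.
Q = h + w − d: δQ = √(δh² + δw² + δd²) = √(6.11e+07 + 4.69e+05 + 1.43e+05) = 7860
Q = 65230.

65230 ± 7860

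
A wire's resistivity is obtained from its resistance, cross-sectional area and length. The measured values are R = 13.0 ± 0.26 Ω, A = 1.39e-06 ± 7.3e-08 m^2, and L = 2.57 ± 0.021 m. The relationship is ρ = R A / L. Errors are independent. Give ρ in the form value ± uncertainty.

(7.03 ± 0.399) × 10^-6 Ω·m

Products/powers → add relative errors in quadrature, weighted by exponent:
  (1·δR/R)² = (1×0.0200)² = 0.000400;  (1·δA/A)² = (1×0.0525)² = 0.00276;  (-1·δL/L)² = (-1×0.00817)² = 6.68e-05
δρ/ρ = √(0.00322) = 0.0568
ρ = 7.03e-06 Ω·m, so δρ = 0.0568 × 7.03e-06 = 3.99e-07 Ω·m.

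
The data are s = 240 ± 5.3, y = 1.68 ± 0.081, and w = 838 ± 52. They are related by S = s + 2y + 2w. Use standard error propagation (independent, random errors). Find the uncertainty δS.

S is a linear combination, so absolute uncertainties add in quadrature:
  (δs)² = 28.1;  (2·δy)² = 0.0262;  (2·δw)² = 10800
δS = √(10800) = 104

104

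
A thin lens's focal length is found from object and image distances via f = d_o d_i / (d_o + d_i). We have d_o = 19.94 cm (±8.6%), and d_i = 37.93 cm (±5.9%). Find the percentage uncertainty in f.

5.99%

∂f/∂d_o = (d_i/(d_o+d_i))² = 0.430;  ∂f/∂d_i = (d_o/(d_o+d_i))² = 0.119
δf = √((∂f/∂d_o · δd_o)² + (∂f/∂d_i · δd_i)²) = √(0.543 + 0.0706) = 0.783 cm
f = 13.07 cm, so δf/f = 0.783/13.07 = 0.0599.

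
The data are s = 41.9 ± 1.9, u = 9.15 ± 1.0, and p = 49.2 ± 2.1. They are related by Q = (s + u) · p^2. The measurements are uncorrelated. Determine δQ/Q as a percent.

Let w = s + u = 51.0. δw = √(δs² + δu²) = √(3.61 + 1.00) = 2.15, so δw/w = 0.0421.
Q is then a monomial in w, p:
δQ/Q = √((δw/w)² + (2·δp/p)²) = √(0.00177 + 0.00729) = 0.0952

9.52%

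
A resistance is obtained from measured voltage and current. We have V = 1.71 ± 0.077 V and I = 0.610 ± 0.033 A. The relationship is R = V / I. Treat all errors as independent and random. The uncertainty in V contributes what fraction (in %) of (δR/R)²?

(δR/R)² = (1·δV/V)² + (-1·δI/I)²
  V term: (1×0.0450)² = 0.00203
  I term: (-1×0.0541)² = 0.00293
Total = 0.00495. Share from V = 0.00203/0.00495 = 0.409.

40.9%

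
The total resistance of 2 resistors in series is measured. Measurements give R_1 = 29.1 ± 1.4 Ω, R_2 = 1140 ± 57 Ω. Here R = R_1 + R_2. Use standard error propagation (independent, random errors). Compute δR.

57.0 Ω

For a sum/difference, combine absolute errors in quadrature:
  (δR_1)² = 1.96;  (δR_2)² = 3250
δR = √(3250) = 57.0 Ω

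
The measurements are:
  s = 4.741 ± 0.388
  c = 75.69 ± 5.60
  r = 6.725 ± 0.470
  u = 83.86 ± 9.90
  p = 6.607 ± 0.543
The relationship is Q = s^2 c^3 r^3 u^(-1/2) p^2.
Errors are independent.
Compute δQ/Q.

0.388

Products/powers → add relative errors in quadrature, weighted by exponent:
  (2·δs/s)² = (2×0.0818)² = 0.0268;  (3·δc/c)² = (3×0.0740)² = 0.0493;  (3·δr/r)² = (3×0.0699)² = 0.0440;  (−½·δu/u)² = (-0.5×0.118)² = 0.00348;  (2·δp/p)² = (2×0.0822)² = 0.0270
δQ/Q = √(0.151) = 0.388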